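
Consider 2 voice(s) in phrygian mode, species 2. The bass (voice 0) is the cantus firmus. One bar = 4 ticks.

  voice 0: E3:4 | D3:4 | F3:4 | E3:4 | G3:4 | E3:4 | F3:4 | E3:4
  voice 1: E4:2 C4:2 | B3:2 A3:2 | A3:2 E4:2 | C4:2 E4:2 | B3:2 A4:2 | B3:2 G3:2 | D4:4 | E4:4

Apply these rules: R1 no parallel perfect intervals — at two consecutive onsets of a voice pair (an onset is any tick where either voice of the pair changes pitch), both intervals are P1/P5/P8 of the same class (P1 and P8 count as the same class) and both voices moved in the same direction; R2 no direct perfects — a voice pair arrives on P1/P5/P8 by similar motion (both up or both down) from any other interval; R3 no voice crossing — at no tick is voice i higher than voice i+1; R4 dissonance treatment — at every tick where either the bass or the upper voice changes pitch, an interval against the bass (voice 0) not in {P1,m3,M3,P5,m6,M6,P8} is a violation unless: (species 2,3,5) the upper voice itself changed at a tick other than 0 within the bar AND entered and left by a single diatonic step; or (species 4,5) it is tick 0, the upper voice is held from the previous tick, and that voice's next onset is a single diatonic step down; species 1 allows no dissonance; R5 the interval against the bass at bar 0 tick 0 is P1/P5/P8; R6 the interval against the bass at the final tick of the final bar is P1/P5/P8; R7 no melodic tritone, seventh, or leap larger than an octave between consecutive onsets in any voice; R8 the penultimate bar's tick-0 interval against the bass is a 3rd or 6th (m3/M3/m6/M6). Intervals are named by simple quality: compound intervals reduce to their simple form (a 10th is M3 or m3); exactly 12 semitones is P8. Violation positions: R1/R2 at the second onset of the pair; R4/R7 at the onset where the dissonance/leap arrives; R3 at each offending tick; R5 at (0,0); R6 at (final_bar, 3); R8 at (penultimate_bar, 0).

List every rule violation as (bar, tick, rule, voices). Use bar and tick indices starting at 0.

(2, 2, R4, (0, 1))
(4, 2, R4, (0, 1))
(4, 2, R7, (1,))
(5, 0, R2, (0, 1))
(5, 0, R7, (1,))

bar 0: v0=E3 v1=E4 downbeat P8
bar 1: v0=D3 v1=B3 downbeat M6
bar 2: v0=F3 v1=A3 downbeat M3
bar 3: v0=E3 v1=C4 downbeat m6
bar 4: v0=G3 v1=B3 downbeat M3
bar 5: v0=E3 v1=B3 downbeat P5
bar 6: v0=F3 v1=D4 downbeat M6
bar 7: v0=E3 v1=E4 downbeat P8
  -> R4 @ bar 2 tick 2 v(0, 1): F3/E4 M7 untreated
  -> R4 @ bar 4 tick 2 v(0, 1): G3/A4 M2 untreated
  -> R7 @ bar 4 tick 2 v(1,): B3->A4 leap 10st
  -> R2 @ bar 5 tick 0 v(0, 1): G3/A4 M2 -> E3/B3 P5 similar
  -> R7 @ bar 5 tick 0 v(1,): A4->B3 leap 10st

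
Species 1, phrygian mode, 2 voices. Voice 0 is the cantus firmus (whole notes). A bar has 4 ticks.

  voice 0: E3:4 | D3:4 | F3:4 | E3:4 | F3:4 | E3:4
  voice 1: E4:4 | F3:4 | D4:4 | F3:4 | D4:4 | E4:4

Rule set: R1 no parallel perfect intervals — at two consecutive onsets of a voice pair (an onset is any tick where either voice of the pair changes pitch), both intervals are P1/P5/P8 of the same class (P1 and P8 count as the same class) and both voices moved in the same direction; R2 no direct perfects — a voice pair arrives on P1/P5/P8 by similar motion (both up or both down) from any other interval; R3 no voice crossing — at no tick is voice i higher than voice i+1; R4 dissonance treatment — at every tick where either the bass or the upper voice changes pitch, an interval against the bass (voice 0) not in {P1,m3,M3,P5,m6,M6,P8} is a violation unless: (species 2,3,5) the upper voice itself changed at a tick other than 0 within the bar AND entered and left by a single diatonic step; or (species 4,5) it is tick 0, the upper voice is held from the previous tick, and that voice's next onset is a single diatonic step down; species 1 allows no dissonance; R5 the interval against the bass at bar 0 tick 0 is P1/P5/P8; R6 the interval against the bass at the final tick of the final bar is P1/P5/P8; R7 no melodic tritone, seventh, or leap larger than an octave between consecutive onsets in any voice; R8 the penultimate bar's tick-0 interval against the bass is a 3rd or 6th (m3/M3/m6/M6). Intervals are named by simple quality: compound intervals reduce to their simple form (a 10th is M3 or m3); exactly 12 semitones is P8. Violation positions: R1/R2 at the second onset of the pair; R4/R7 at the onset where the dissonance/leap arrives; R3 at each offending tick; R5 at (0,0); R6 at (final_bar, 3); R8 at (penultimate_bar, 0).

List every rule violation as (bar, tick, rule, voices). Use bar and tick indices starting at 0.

bar 0: v0=E3 v1=E4 downbeat P8
bar 1: v0=D3 v1=F3 downbeat m3
bar 2: v0=F3 v1=D4 downbeat M6
bar 3: v0=E3 v1=F3 downbeat m2
bar 4: v0=F3 v1=D4 downbeat M6
bar 5: v0=E3 v1=E4 downbeat P8
  -> R7 @ bar 1 tick 0 v(1,): E4->F3 leap 11st
  -> R4 @ bar 3 tick 0 v(0, 1): E3/F3 m2 untreated

(1, 0, R7, (1,))
(3, 0, R4, (0, 1))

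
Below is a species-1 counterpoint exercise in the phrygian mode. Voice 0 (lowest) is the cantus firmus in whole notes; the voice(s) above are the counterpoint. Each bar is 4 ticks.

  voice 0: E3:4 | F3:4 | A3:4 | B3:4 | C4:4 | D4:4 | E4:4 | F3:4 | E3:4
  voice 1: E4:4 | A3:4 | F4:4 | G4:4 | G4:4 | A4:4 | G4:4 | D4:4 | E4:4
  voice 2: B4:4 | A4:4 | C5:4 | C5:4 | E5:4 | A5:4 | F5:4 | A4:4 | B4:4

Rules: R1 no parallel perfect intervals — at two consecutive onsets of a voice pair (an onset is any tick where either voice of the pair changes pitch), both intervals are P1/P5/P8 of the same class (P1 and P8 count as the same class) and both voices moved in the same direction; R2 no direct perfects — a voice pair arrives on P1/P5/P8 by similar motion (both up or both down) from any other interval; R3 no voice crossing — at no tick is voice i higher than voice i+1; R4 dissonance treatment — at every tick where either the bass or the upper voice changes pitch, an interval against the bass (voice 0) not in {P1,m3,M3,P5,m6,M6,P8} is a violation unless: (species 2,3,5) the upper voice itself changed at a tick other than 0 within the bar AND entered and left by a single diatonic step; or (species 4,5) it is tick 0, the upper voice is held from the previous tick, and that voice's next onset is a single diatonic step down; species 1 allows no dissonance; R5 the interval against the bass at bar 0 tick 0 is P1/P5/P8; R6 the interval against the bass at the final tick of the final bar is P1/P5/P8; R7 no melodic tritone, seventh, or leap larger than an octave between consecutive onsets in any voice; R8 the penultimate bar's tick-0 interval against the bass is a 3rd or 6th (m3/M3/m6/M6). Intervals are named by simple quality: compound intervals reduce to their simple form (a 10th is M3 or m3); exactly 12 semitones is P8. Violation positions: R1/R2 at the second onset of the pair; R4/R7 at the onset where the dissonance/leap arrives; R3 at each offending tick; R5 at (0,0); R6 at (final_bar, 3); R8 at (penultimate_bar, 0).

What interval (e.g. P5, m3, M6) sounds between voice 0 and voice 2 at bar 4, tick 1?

M3

voice 0=C4 voice 2=E5 -> M3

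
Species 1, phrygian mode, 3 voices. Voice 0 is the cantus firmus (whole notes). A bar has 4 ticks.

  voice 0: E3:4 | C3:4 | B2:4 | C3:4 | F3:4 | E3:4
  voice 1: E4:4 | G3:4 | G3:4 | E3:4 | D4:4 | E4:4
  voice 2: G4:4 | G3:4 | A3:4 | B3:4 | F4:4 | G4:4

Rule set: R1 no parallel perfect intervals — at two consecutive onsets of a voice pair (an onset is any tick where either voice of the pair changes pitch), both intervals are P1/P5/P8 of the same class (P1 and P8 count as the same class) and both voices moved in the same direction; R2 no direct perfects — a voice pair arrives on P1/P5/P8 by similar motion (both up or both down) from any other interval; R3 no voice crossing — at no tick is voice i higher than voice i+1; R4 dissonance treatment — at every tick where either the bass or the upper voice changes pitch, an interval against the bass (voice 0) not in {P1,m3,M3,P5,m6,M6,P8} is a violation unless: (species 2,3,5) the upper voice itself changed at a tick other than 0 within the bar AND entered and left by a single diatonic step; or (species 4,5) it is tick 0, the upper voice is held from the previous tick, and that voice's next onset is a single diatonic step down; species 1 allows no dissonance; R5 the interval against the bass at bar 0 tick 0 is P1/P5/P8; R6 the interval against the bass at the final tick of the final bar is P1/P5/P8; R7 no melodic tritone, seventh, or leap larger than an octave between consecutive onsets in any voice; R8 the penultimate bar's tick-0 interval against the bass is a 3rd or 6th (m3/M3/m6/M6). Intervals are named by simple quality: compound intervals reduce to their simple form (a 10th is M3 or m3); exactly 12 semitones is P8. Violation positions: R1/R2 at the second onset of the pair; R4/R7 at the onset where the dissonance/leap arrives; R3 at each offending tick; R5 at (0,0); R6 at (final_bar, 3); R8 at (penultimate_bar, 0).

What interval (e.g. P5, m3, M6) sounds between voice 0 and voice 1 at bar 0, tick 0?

P8

voice 0=E3 voice 1=E4 -> P8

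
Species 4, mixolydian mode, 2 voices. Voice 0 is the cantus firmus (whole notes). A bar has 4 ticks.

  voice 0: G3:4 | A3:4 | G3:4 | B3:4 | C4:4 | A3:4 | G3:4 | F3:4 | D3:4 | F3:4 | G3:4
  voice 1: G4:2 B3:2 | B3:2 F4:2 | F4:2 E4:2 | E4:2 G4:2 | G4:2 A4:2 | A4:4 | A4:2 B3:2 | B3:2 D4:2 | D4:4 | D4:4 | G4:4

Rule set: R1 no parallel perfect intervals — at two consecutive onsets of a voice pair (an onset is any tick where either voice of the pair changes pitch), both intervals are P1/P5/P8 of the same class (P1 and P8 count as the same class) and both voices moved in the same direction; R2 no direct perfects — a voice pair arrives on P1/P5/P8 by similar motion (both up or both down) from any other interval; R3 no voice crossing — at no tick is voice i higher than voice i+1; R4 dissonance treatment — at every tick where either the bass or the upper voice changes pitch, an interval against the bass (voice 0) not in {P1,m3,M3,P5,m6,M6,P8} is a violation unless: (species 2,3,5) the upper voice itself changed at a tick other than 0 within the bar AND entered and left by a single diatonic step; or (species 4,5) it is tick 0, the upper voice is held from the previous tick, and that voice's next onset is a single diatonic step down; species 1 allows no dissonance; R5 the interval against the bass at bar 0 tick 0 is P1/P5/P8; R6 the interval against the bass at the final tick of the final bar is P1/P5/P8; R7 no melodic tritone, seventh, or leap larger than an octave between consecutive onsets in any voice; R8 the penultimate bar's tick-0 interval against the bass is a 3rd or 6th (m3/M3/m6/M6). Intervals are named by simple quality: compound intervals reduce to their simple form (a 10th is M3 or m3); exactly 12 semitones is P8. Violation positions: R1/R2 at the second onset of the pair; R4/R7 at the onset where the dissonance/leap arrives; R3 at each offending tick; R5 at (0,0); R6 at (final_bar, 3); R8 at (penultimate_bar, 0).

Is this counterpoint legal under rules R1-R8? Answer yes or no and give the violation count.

No (7 violations)

bar 0: v0=G3 v1=G4 (P8)
bar 1: v0=A3 v1=B3 (M2)
bar 2: v0=G3 v1=F4 (m7)
bar 3: v0=B3 v1=E4 (P4)
bar 4: v0=C4 v1=G4 (P5)
bar 5: v0=A3 v1=A4 (P8)
bar 6: v0=G3 v1=A4 (M2)
bar 7: v0=F3 v1=B3 (TT)
bar 8: v0=D3 v1=D4 (P8)
bar 9: v0=F3 v1=D4 (M6)
bar 10: v0=G3 v1=G4 (P8)
  R4 @ bar1.0: A3/B3 M2 untreated
  R7 @ bar1.2: B3->F4 leap 6st
  R4 @ bar3.0: B3/E4 P4 untreated
  R4 @ bar6.0: G3/A4 M2 untreated
  R7 @ bar6.2: A4->B3 leap 10st
  R4 @ bar7.0: F3/B3 TT untreated
  R2 @ bar10.0: F3/D4 M6 -> G3/G4 P8 similar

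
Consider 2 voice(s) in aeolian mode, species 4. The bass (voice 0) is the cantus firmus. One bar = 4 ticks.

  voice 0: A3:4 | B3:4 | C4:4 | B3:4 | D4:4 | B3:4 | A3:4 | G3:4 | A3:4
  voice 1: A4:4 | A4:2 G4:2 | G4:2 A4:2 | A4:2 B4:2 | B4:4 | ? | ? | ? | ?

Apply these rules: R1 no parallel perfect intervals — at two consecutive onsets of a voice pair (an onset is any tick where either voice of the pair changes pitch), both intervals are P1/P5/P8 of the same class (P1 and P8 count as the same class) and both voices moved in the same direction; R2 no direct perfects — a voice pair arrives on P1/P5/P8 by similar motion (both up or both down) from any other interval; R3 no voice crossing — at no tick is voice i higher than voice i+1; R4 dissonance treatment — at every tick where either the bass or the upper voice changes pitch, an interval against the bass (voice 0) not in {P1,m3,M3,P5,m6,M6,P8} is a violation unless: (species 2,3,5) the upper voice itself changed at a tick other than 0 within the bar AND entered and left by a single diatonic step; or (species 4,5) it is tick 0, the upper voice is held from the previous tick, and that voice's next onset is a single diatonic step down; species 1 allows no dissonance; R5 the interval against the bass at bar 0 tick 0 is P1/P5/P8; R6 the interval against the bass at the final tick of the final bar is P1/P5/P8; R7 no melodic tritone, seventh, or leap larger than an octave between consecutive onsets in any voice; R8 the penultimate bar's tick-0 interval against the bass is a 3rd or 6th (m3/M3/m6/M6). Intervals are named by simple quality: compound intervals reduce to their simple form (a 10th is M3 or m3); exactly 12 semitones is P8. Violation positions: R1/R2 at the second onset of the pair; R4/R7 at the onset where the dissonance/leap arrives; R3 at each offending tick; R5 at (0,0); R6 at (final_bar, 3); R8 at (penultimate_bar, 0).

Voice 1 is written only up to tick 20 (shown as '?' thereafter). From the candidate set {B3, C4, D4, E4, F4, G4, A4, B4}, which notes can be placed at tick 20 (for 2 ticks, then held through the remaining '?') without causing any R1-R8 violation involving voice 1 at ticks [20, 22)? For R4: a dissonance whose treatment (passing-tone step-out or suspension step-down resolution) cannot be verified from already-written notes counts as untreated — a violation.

{B4, D4, G4}

B3: violates R2
C4: violates R4,R7
D4: legal
E4: violates R4
F4: violates R4,R7
G4: legal
A4: violates R4
B4: legal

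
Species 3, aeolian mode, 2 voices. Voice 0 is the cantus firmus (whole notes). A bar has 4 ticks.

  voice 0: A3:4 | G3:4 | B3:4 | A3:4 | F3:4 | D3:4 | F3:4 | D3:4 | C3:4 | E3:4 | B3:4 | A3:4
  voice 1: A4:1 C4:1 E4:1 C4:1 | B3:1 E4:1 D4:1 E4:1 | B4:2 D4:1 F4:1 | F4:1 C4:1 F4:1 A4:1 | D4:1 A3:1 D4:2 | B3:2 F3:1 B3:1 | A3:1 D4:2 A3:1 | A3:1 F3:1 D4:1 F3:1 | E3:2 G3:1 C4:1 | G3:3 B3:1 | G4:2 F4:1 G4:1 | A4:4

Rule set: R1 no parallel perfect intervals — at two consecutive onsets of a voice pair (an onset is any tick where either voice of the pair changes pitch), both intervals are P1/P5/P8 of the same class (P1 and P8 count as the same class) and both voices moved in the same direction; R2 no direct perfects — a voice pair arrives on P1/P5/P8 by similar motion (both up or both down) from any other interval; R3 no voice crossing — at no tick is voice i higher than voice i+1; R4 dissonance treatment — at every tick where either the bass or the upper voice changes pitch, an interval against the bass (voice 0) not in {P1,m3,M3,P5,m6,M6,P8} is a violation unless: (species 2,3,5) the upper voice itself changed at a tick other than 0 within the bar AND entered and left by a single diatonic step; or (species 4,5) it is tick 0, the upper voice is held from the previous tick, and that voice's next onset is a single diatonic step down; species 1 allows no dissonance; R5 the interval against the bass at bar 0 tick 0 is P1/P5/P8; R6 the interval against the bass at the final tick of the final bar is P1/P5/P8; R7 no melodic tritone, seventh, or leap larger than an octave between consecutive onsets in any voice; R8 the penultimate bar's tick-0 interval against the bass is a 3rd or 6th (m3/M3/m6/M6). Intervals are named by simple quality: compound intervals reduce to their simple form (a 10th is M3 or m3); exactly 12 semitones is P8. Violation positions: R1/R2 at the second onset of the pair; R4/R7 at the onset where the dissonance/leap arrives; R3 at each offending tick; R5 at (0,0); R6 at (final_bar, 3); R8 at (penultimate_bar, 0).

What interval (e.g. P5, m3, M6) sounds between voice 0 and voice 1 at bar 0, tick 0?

voice 0=A3 voice 1=A4 -> P8

P8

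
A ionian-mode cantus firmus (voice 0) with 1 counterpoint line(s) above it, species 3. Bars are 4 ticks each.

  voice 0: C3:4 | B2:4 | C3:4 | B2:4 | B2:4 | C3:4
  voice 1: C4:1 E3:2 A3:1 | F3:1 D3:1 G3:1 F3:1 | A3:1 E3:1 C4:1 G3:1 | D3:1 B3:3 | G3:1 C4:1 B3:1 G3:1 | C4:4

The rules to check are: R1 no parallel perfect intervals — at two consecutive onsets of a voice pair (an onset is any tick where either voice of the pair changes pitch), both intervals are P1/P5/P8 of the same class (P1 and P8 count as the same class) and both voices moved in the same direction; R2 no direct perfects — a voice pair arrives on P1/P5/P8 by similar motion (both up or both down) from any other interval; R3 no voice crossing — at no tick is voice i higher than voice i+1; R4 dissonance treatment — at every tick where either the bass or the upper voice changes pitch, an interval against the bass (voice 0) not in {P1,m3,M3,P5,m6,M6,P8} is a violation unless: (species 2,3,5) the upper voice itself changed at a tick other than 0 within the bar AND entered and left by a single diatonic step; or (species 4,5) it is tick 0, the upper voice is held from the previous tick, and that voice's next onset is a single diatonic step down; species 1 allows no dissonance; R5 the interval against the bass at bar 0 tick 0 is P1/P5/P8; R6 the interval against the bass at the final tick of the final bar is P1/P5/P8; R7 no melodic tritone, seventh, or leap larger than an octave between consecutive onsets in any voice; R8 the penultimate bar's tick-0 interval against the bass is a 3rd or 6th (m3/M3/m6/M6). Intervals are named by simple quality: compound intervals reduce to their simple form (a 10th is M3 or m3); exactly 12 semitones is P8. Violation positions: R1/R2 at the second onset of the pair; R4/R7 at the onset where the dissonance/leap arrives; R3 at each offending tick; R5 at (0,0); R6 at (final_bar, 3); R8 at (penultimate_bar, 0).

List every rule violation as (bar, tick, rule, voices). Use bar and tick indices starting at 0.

(1, 0, R4, (0, 1))
(1, 3, R4, (0, 1))
(4, 1, R4, (0, 1))
(5, 0, R2, (0, 1))

bar 0: v0=C3 v1=C4 downbeat P8
bar 1: v0=B2 v1=F3 downbeat TT
bar 2: v0=C3 v1=A3 downbeat M6
bar 3: v0=B2 v1=D3 downbeat m3
bar 4: v0=B2 v1=G3 downbeat m6
bar 5: v0=C3 v1=C4 downbeat P8
  -> R4 @ bar 1 tick 0 v(0, 1): B2/F3 TT untreated
  -> R4 @ bar 1 tick 3 v(0, 1): B2/F3 TT untreated
  -> R4 @ bar 4 tick 1 v(0, 1): B2/C4 m2 untreated
  -> R2 @ bar 5 tick 0 v(0, 1): B2/G3 m6 -> C3/C4 P8 similar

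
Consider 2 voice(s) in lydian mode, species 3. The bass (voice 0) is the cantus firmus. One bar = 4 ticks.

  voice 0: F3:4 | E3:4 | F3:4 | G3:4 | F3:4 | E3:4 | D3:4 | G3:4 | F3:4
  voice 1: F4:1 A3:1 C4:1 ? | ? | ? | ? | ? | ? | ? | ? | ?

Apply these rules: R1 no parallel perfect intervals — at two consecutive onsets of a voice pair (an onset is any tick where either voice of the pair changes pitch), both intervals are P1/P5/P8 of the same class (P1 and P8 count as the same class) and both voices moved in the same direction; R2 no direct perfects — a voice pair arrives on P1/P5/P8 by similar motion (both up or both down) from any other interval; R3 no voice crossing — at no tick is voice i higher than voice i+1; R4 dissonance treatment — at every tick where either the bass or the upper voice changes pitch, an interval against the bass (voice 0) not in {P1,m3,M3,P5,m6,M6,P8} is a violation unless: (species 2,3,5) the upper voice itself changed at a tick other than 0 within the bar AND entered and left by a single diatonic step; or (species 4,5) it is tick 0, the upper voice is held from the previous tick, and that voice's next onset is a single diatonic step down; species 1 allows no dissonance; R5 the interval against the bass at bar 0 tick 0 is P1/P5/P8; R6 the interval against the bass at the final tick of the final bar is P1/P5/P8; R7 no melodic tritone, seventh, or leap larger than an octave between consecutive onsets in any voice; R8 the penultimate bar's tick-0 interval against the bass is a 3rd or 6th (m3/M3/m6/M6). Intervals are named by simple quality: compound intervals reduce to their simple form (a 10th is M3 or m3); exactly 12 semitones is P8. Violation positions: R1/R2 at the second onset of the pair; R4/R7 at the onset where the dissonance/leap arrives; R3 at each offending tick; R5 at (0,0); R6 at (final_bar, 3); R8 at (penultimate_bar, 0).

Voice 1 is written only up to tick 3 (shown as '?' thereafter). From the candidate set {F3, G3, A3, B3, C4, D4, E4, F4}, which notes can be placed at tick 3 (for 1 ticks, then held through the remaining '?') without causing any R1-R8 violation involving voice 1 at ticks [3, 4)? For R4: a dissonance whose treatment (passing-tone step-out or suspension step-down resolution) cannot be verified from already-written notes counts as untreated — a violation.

{A3, C4, D4, F3, F4}

F3: legal
G3: violates R4
A3: legal
B3: violates R4
C4: legal
D4: legal
E4: violates R4
F4: legal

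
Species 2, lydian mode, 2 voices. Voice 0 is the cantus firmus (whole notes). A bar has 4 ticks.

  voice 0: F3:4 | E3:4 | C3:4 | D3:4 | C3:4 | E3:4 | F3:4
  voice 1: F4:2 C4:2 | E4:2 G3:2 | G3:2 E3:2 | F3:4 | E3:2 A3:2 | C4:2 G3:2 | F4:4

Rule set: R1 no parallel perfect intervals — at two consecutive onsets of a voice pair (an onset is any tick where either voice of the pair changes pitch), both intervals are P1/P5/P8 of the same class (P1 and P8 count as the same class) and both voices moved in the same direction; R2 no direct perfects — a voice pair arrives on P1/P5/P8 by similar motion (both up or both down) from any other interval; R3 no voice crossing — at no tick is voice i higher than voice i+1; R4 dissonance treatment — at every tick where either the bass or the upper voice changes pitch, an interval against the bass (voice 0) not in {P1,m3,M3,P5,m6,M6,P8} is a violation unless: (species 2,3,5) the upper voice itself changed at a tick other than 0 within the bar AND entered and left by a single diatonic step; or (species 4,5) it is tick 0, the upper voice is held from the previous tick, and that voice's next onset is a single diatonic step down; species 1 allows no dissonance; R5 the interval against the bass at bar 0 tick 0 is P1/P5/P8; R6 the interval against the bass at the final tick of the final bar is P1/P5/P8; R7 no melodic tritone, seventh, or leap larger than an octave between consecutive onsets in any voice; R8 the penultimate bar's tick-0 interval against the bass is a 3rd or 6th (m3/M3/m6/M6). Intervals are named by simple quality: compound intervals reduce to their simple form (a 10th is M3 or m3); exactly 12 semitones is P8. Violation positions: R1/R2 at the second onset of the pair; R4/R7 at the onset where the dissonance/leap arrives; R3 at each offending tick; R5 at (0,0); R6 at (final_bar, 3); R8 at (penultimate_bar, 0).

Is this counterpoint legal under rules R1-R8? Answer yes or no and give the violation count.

No (2 violations)

bar 0: v0=F3 v1=F4 (P8)
bar 1: v0=E3 v1=E4 (P8)
bar 2: v0=C3 v1=G3 (P5)
bar 3: v0=D3 v1=F3 (m3)
bar 4: v0=C3 v1=E3 (M3)
bar 5: v0=E3 v1=C4 (m6)
bar 6: v0=F3 v1=F4 (P8)
  R2 @ bar6.0: E3/G3 m3 -> F3/F4 P8 similar
  R7 @ bar6.0: G3->F4 leap 10st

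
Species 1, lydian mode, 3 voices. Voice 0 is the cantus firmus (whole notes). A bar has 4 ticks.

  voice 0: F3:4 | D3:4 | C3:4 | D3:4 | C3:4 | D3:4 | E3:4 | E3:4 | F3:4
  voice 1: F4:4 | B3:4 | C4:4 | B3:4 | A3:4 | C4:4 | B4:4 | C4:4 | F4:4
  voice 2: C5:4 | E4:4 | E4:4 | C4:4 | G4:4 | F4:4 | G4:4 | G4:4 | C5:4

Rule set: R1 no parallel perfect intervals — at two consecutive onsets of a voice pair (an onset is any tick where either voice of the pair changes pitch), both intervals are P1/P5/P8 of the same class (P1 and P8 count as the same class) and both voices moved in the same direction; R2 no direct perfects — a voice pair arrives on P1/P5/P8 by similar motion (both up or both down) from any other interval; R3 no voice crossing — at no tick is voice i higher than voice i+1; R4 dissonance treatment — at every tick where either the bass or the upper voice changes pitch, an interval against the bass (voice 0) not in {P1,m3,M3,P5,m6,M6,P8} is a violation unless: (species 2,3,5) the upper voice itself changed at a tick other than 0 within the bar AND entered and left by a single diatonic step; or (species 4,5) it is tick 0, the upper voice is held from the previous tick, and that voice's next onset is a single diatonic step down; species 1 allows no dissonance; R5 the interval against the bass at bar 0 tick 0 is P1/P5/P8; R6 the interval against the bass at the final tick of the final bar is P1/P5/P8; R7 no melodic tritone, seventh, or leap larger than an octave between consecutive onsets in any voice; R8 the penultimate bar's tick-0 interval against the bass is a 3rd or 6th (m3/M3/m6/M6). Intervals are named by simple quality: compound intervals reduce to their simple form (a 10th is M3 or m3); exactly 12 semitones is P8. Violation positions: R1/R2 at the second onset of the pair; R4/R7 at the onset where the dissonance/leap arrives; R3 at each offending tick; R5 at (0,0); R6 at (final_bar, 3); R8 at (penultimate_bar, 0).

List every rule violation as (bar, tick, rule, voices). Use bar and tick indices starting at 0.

bar 0: v0=F3 v1=F4 v2=C5 downbeat P5
bar 1: v0=D3 v1=B3 v2=E4 downbeat M2
bar 2: v0=C3 v1=C4 v2=E4 downbeat M3
bar 3: v0=D3 v1=B3 v2=C4 downbeat m7
bar 4: v0=C3 v1=A3 v2=G4 downbeat P5
bar 5: v0=D3 v1=C4 v2=F4 downbeat m3
bar 6: v0=E3 v1=B4 v2=G4 downbeat m3
bar 7: v0=E3 v1=C4 v2=G4 downbeat m3
bar 8: v0=F3 v1=F4 v2=C5 downbeat P5
  -> R4 @ bar 1 tick 0 v(0, 2): D3/E4 M2 untreated
  -> R7 @ bar 1 tick 0 v(1,): F4->B3 leap 6st
  -> R4 @ bar 3 tick 0 v(0, 2): D3/C4 m7 untreated
  -> R4 @ bar 5 tick 0 v(0, 1): D3/C4 m7 untreated
  -> R2 @ bar 6 tick 0 v(0, 1): D3/C4 m7 -> E3/B4 P5 similar
  -> R3 @ bar 6 tick 0 v(1, 2): B4 above G4
  -> R7 @ bar 6 tick 0 v(1,): C4->B4 leap 11st
  -> R3 @ bar 6 tick 1 v(1, 2): B4 above G4
  -> R3 @ bar 6 tick 2 v(1, 2): B4 above G4
  -> R3 @ bar 6 tick 3 v(1, 2): B4 above G4
  -> R7 @ bar 7 tick 0 v(1,): B4->C4 leap 11st
  -> R1 @ bar 8 tick 0 v(1, 2): C4/G4 P5 -> F4/C5 P5 similar
  -> R2 @ bar 8 tick 0 v(0, 1): E3/C4 m6 -> F3/F4 P8 similar
  -> R2 @ bar 8 tick 0 v(0, 2): E3/G4 m3 -> F3/C5 P5 similar

(1, 0, R4, (0, 2))
(1, 0, R7, (1,))
(3, 0, R4, (0, 2))
(5, 0, R4, (0, 1))
(6, 0, R2, (0, 1))
(6, 0, R3, (1, 2))
(6, 0, R7, (1,))
(6, 1, R3, (1, 2))
(6, 2, R3, (1, 2))
(6, 3, R3, (1, 2))
(7, 0, R7, (1,))
(8, 0, R1, (1, 2))
(8, 0, R2, (0, 1))
(8, 0, R2, (0, 2))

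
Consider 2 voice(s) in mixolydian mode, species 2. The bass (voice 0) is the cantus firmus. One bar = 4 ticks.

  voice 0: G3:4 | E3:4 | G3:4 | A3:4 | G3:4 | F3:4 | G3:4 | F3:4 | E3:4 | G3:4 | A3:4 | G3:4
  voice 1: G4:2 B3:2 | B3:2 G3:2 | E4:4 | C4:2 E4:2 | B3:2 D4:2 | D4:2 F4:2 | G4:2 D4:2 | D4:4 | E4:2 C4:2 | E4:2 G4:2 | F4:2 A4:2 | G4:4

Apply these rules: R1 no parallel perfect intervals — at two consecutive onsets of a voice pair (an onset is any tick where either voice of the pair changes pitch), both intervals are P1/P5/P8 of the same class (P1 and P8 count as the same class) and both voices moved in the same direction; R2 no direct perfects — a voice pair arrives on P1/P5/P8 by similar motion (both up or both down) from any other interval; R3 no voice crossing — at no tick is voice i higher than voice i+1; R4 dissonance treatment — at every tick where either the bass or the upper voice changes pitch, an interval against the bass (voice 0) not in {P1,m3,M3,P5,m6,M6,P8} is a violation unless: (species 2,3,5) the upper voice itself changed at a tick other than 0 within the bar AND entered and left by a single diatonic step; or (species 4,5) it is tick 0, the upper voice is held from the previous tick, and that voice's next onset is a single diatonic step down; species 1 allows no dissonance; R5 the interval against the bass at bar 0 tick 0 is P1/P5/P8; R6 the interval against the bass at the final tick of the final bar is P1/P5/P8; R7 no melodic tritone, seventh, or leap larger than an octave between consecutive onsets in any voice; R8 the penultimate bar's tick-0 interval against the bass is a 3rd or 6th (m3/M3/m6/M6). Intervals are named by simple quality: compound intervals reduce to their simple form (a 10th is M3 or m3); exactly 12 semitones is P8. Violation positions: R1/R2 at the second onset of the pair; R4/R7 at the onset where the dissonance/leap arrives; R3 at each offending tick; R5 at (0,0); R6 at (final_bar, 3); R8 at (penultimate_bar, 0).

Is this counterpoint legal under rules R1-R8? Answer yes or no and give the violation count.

No (2 violations)

bar 0: v0=G3 v1=G4 (P8)
bar 1: v0=E3 v1=B3 (P5)
bar 2: v0=G3 v1=E4 (M6)
bar 3: v0=A3 v1=C4 (m3)
bar 4: v0=G3 v1=B3 (M3)
bar 5: v0=F3 v1=D4 (M6)
bar 6: v0=G3 v1=G4 (P8)
bar 7: v0=F3 v1=D4 (M6)
bar 8: v0=E3 v1=E4 (P8)
bar 9: v0=G3 v1=E4 (M6)
bar 10: v0=A3 v1=F4 (m6)
bar 11: v0=G3 v1=G4 (P8)
  R1 @ bar6.0: F3/F4 P8 -> G3/G4 P8 similar
  R1 @ bar11.0: A3/A4 P8 -> G3/G4 P8 similar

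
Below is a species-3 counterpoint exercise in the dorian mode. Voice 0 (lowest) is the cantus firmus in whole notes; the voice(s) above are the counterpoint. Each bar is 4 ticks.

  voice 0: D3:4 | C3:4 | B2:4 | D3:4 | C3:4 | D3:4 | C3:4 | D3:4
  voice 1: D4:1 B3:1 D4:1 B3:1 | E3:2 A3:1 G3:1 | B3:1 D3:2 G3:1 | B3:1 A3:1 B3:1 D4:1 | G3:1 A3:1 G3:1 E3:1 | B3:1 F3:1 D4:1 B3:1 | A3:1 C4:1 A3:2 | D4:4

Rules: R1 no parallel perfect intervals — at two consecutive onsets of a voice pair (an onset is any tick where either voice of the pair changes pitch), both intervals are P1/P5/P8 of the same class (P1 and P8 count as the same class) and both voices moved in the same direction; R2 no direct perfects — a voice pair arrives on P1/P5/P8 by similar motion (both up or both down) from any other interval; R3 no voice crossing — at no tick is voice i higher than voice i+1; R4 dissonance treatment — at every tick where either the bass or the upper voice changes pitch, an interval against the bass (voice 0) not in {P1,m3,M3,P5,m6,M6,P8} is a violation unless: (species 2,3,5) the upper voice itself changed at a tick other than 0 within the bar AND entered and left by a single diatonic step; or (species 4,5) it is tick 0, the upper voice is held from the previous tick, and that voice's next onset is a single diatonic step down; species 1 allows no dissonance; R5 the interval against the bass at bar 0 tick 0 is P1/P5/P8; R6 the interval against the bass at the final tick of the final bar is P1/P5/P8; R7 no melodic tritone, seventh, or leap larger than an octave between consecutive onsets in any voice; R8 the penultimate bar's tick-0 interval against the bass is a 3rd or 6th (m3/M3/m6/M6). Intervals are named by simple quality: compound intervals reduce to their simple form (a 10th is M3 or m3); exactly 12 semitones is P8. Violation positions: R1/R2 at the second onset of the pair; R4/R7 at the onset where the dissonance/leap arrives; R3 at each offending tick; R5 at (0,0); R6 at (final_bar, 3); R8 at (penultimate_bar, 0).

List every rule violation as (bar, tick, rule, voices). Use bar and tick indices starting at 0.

bar 0: v0=D3 v1=D4 downbeat P8
bar 1: v0=C3 v1=E3 downbeat M3
bar 2: v0=B2 v1=B3 downbeat P8
bar 3: v0=D3 v1=B3 downbeat M6
bar 4: v0=C3 v1=G3 downbeat P5
bar 5: v0=D3 v1=B3 downbeat M6
bar 6: v0=C3 v1=A3 downbeat M6
bar 7: v0=D3 v1=D4 downbeat P8
  -> R2 @ bar 4 tick 0 v(0, 1): D3/D4 P8 -> C3/G3 P5 similar
  -> R7 @ bar 5 tick 1 v(1,): B3->F3 leap 6st
  -> R2 @ bar 7 tick 0 v(0, 1): C3/A3 M6 -> D3/D4 P8 similar

(4, 0, R2, (0, 1))
(5, 1, R7, (1,))
(7, 0, R2, (0, 1))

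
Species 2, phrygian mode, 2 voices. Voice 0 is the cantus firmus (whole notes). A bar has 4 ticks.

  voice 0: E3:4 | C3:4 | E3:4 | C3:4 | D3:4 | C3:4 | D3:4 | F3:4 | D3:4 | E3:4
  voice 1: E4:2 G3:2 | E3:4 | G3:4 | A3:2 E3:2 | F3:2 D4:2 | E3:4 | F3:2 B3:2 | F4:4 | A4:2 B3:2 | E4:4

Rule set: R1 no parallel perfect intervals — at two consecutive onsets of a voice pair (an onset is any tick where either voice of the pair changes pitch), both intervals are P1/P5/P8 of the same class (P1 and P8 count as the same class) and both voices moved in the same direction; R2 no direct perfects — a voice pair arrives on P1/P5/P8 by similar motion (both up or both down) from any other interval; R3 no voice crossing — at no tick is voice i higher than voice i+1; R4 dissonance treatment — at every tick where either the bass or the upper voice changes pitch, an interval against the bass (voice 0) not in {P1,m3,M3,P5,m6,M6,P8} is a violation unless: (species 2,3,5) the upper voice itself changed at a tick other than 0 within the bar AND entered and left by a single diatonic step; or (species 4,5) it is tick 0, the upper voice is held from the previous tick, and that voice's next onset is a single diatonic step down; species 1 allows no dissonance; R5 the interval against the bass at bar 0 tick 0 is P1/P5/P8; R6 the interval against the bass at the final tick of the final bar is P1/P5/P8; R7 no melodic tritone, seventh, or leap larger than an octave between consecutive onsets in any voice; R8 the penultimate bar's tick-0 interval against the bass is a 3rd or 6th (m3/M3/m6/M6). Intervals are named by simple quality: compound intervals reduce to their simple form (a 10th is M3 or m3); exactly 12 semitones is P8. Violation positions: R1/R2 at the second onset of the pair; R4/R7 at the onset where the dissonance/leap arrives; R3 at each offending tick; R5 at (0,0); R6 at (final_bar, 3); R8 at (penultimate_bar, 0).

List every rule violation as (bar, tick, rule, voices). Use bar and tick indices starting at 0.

(5, 0, R7, (1,))
(6, 2, R7, (1,))
(7, 0, R2, (0, 1))
(7, 0, R7, (1,))
(8, 0, R8, (0, 1))
(8, 2, R7, (1,))
(9, 0, R2, (0, 1))

bar 0: v0=E3 v1=E4 downbeat P8
bar 1: v0=C3 v1=E3 downbeat M3
bar 2: v0=E3 v1=G3 downbeat m3
bar 3: v0=C3 v1=A3 downbeat M6
bar 4: v0=D3 v1=F3 downbeat m3
bar 5: v0=C3 v1=E3 downbeat M3
bar 6: v0=D3 v1=F3 downbeat m3
bar 7: v0=F3 v1=F4 downbeat P8
bar 8: v0=D3 v1=A4 downbeat P5
bar 9: v0=E3 v1=E4 downbeat P8
  -> R7 @ bar 5 tick 0 v(1,): D4->E3 leap 10st
  -> R7 @ bar 6 tick 2 v(1,): F3->B3 leap 6st
  -> R2 @ bar 7 tick 0 v(0, 1): D3/B3 M6 -> F3/F4 P8 similar
  -> R7 @ bar 7 tick 0 v(1,): B3->F4 leap 6st
  -> R8 @ bar 8 tick 0 v(0, 1): penult P5 not 3rd/6th
  -> R7 @ bar 8 tick 2 v(1,): A4->B3 leap 10st
  -> R2 @ bar 9 tick 0 v(0, 1): D3/B3 M6 -> E3/E4 P8 similar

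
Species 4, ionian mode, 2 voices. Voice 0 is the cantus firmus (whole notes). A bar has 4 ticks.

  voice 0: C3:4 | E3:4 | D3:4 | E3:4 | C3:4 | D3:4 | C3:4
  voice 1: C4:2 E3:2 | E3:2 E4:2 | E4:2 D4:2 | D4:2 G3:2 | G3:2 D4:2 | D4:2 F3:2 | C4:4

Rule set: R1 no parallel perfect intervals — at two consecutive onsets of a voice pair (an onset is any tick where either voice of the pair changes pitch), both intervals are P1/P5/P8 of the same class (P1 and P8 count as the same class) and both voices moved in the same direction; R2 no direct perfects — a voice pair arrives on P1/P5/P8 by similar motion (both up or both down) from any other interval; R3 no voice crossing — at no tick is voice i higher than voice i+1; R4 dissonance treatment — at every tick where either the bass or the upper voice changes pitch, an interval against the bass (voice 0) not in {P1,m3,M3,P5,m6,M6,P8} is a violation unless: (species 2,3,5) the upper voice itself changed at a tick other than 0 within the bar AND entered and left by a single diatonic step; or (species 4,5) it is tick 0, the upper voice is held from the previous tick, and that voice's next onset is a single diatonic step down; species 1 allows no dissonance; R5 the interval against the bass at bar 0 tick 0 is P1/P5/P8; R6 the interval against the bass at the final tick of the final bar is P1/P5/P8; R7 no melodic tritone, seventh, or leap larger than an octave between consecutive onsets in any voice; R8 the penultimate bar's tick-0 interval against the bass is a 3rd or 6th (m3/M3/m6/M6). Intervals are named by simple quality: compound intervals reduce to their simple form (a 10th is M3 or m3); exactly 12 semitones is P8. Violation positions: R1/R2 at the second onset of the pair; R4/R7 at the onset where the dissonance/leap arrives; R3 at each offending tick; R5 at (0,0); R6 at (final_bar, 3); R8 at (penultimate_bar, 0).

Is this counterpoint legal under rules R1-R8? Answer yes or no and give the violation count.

No (3 violations)

bar 0: v0=C3 v1=C4 (P8)
bar 1: v0=E3 v1=E3 (P1)
bar 2: v0=D3 v1=E4 (M2)
bar 3: v0=E3 v1=D4 (m7)
bar 4: v0=C3 v1=G3 (P5)
bar 5: v0=D3 v1=D4 (P8)
bar 6: v0=C3 v1=C4 (P8)
  R4 @ bar3.0: E3/D4 m7 untreated
  R4 @ bar4.2: C3/D4 M2 untreated
  R8 @ bar5.0: penult P8 not 3rd/6th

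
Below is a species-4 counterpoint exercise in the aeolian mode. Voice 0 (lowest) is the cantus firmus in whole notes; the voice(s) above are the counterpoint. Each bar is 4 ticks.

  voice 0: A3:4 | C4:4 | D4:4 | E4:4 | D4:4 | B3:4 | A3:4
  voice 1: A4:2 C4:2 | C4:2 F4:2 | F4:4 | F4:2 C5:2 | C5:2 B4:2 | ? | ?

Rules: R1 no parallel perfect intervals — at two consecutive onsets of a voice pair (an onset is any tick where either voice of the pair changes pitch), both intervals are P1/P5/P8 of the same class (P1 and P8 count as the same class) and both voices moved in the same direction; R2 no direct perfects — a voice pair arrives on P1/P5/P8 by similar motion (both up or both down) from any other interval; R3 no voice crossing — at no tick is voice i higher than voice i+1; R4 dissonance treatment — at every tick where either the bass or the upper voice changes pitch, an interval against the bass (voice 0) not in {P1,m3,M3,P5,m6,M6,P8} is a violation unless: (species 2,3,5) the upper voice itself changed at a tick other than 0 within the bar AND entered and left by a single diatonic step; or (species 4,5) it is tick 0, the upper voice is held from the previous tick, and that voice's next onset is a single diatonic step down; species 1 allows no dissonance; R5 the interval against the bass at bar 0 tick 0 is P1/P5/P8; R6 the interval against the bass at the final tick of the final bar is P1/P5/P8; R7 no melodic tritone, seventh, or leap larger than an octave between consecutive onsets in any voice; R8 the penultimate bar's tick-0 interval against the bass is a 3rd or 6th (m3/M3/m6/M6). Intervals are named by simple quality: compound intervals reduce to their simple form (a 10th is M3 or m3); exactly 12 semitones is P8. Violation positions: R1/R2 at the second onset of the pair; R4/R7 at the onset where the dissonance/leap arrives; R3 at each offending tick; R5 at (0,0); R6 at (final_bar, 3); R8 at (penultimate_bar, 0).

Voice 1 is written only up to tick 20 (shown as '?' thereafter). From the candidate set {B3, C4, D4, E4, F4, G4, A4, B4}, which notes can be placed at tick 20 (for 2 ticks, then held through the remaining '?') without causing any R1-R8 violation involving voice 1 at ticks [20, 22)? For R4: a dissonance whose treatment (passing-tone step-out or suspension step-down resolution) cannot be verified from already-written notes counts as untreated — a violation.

B3: violates R2,R8
C4: violates R4,R7,R8
D4: legal
E4: violates R4,R8
F4: violates R4,R7,R8
G4: legal
A4: violates R4,R8
B4: violates R8

{D4, G4}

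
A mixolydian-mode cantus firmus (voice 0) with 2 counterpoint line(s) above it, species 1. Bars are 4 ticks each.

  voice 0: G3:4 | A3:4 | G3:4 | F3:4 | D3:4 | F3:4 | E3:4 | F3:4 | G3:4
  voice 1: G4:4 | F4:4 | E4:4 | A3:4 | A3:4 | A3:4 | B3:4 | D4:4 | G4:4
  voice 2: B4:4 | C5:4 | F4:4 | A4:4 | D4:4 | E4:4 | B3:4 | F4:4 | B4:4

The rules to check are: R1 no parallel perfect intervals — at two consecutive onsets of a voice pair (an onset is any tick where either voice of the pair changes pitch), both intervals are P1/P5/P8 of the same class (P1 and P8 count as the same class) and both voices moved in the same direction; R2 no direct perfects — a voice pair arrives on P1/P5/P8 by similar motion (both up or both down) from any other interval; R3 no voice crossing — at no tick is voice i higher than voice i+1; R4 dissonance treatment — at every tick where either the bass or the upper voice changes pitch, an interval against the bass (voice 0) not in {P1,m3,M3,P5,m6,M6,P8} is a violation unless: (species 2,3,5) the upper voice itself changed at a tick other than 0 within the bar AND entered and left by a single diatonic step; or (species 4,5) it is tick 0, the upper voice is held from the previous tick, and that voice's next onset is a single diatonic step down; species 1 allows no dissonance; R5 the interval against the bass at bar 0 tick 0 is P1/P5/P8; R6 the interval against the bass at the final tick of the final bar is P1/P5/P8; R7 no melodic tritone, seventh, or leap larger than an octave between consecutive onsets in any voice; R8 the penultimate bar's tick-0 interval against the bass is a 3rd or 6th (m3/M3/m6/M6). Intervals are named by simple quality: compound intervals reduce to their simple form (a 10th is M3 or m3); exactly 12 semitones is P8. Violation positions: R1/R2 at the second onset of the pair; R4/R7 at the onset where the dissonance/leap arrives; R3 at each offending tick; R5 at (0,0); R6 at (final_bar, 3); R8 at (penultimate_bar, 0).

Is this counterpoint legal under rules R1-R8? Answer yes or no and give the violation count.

bar 0: v0=G3 v1=G4 v2=B4 (M3)
bar 1: v0=A3 v1=F4 v2=C5 (m3)
bar 2: v0=G3 v1=E4 v2=F4 (m7)
bar 3: v0=F3 v1=A3 v2=A4 (M3)
bar 4: v0=D3 v1=A3 v2=D4 (P8)
bar 5: v0=F3 v1=A3 v2=E4 (M7)
bar 6: v0=E3 v1=B3 v2=B3 (P5)
bar 7: v0=F3 v1=D4 v2=F4 (P8)
bar 8: v0=G3 v1=G4 v2=B4 (M3)
  R5 @ bar0.0: opens on M3
  R4 @ bar2.0: G3/F4 m7 untreated
  R2 @ bar4.0: F3/A4 M3 -> D3/D4 P8 similar
  R4 @ bar5.0: F3/E4 M7 untreated
  R2 @ bar6.0: F3/E4 M7 -> E3/B3 P5 similar
  R2 @ bar7.0: E3/B3 P5 -> F3/F4 P8 similar
  R7 @ bar7.0: B3->F4 leap 6st
  R8 @ bar7.0: penult P8 not 3rd/6th
  R2 @ bar8.0: F3/D4 M6 -> G3/G4 P8 similar
  R7 @ bar8.0: F4->B4 leap 6st
  R6 @ bar8.3: closes on M3

No (11 violations)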